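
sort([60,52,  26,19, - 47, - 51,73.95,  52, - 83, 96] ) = [ - 83,-51, - 47 , 19,  26, 52,52, 60,73.95,96]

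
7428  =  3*2476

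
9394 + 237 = 9631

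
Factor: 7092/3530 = 3546/1765  =  2^1*3^2 * 5^(-1 ) * 197^1 * 353^( - 1 ) 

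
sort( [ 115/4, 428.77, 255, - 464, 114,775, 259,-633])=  [ - 633, - 464, 115/4,114,255,259,428.77,  775]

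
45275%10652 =2667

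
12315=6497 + 5818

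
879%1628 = 879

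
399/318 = 1 +27/106 = 1.25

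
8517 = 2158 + 6359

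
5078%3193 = 1885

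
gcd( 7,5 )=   1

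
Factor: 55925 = 5^2 * 2237^1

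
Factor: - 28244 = - 2^2*23^1*307^1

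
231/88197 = 77/29399= 0.00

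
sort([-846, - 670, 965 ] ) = [ - 846  , - 670,965 ] 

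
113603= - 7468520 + 7582123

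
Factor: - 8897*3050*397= - 2^1*5^2 * 7^1* 31^1*41^1*61^1*397^1= - 10772932450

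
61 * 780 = 47580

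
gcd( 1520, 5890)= 190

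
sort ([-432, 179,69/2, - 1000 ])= [-1000, - 432,69/2,179]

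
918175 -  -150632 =1068807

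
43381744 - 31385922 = 11995822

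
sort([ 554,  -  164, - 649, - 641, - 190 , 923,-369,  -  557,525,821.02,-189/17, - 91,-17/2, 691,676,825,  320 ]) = [ - 649, - 641,- 557, - 369,-190, - 164, - 91,  -  189/17, - 17/2,320,  525, 554,676,691,821.02,825, 923 ]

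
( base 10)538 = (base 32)GQ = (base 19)196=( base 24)MA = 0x21A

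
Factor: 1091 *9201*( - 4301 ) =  -43174689591= -3^1*11^1*17^1* 23^1* 1091^1 * 3067^1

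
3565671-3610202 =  - 44531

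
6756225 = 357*18925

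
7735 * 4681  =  36207535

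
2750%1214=322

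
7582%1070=92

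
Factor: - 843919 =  - 53^1*15923^1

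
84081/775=84081/775=108.49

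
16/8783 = 16/8783=   0.00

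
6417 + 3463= 9880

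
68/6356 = 17/1589 = 0.01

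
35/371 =5/53 = 0.09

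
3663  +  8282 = 11945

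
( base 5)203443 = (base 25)ajn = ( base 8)15134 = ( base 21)F67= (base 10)6748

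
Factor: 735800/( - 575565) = -2^3  *  3^(- 1)*5^1*13^1*283^1*38371^( - 1)=- 147160/115113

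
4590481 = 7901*581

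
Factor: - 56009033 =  - 17^1*31^1*106279^1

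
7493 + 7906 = 15399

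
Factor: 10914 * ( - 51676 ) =- 563991864 = - 2^3 * 3^1* 17^1*107^1 *12919^1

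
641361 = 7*91623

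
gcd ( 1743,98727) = 3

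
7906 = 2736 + 5170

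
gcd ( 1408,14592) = 128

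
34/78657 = 34/78657 = 0.00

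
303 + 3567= 3870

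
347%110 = 17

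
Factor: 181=181^1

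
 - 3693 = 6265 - 9958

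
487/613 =487/613=   0.79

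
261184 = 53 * 4928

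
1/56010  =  1/56010 = 0.00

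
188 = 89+99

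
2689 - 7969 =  - 5280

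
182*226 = 41132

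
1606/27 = 1606/27 = 59.48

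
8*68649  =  549192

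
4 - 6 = -2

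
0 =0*98886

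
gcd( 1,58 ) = 1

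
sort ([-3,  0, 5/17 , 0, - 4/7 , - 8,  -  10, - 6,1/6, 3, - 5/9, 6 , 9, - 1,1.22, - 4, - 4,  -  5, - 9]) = [ - 10, - 9, - 8,-6, - 5, - 4 , - 4, - 3, - 1, - 4/7, - 5/9,0  ,  0, 1/6, 5/17,1.22, 3, 6, 9]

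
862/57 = 15 + 7/57 =15.12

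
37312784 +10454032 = 47766816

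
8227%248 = 43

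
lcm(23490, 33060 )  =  892620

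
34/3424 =17/1712 = 0.01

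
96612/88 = 1097+19/22 = 1097.86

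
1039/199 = 5 + 44/199 = 5.22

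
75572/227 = 332 + 208/227  =  332.92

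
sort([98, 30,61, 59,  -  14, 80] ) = [ - 14, 30,59,61,80,  98]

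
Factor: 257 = 257^1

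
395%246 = 149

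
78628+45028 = 123656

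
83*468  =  38844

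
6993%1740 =33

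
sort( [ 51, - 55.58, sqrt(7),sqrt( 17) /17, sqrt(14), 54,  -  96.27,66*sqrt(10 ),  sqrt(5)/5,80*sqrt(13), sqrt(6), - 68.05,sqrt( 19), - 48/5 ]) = [ - 96.27, - 68.05, - 55.58,-48/5,sqrt(17) /17 , sqrt( 5 )/5,  sqrt( 6),sqrt( 7), sqrt(14),  sqrt(19 ), 51, 54, 66*sqrt ( 10 ),80*sqrt(13)]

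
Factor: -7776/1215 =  - 2^5*5^(-1) =-32/5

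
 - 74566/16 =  - 37283/8 = -4660.38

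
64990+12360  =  77350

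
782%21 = 5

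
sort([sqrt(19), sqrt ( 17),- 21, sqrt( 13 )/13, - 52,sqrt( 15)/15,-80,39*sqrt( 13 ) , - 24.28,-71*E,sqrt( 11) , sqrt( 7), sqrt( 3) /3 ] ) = [ - 71*E, - 80, - 52, - 24.28, - 21, sqrt( 15 ) /15,sqrt( 13 )/13, sqrt( 3 ) /3,sqrt( 7 ),sqrt( 11),sqrt( 17 ), sqrt( 19),39*sqrt(13 )]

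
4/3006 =2/1503 =0.00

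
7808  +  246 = 8054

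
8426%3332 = 1762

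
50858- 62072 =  - 11214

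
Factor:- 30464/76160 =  - 2^1*5^( - 1 ) = - 2/5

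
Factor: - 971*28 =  - 2^2*7^1*971^1 = - 27188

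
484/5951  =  44/541 =0.08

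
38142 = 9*4238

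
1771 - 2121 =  - 350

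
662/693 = 662/693=0.96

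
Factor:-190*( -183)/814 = 17385/407 = 3^1* 5^1*11^(-1)*19^1*37^( - 1)*61^1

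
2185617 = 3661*597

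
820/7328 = 205/1832 = 0.11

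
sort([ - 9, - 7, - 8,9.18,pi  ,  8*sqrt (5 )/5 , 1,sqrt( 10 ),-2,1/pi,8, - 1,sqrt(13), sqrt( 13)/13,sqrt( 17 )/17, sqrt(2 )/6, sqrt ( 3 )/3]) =[-9,-8,-7, - 2, - 1, sqrt (2 )/6,sqrt ( 17 )/17,sqrt(13 ) /13,1/pi,sqrt (3 )/3, 1, pi,sqrt ( 10 ),8*sqrt( 5 ) /5,  sqrt( 13),8 , 9.18] 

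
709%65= 59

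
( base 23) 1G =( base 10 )39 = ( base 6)103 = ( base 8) 47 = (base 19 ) 21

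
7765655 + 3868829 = 11634484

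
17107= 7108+9999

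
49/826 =7/118  =  0.06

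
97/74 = 97/74 = 1.31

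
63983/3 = 63983/3 = 21327.67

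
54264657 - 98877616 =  - 44612959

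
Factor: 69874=2^1*7^2 * 23^1*31^1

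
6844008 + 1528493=8372501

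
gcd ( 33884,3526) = 86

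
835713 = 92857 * 9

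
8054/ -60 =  - 135 + 23/30 = - 134.23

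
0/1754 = 0 = 0.00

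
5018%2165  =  688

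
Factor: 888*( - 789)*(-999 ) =2^3 * 3^5*37^2*263^1  =  699931368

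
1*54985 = 54985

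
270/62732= 135/31366  =  0.00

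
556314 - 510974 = 45340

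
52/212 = 13/53 = 0.25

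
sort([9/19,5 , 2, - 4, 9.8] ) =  [ - 4 , 9/19, 2,5, 9.8 ]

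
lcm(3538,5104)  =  311344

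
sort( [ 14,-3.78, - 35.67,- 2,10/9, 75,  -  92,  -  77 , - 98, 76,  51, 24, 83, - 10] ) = [-98 , - 92, -77 ,  -  35.67, - 10,-3.78, -2, 10/9,14,24, 51,75,76, 83 ] 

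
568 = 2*284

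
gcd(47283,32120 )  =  1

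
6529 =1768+4761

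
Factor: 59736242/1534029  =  2^1*3^( - 1)*7^ ( -1 )*17^( - 1 )*263^1 * 4297^( - 1 )*113567^1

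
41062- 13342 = 27720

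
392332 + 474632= 866964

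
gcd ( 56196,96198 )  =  6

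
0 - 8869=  - 8869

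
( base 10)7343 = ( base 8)16257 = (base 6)53555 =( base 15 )2298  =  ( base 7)30260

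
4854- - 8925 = 13779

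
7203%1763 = 151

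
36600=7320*5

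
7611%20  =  11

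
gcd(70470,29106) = 54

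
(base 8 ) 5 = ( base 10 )5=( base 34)5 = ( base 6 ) 5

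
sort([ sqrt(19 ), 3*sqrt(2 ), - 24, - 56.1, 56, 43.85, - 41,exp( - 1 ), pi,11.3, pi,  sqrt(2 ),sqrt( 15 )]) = [- 56.1, - 41, - 24, exp( - 1), sqrt(2), pi,pi,sqrt(15 ),3 * sqrt(2 ),sqrt(19),  11.3,43.85, 56]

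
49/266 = 7/38   =  0.18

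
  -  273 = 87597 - 87870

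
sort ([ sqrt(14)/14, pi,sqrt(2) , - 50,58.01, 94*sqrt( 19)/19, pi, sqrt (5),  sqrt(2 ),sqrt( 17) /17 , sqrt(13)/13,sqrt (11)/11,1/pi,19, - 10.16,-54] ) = [- 54, - 50, - 10.16, sqrt( 17 ) /17,  sqrt(14 ) /14,sqrt( 13)/13,  sqrt( 11 )/11 , 1/pi, sqrt(2), sqrt(2),  sqrt( 5), pi,pi,19, 94 * sqrt( 19)/19,58.01 ]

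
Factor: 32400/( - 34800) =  - 27/29= - 3^3*29^(  -  1)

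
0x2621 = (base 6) 113105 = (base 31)a4r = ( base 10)9761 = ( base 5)303021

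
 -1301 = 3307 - 4608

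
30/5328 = 5/888 = 0.01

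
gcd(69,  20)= 1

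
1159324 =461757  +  697567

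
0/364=0= 0.00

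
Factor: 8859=3^1*2953^1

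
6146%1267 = 1078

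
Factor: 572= 2^2 * 11^1*13^1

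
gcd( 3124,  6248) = 3124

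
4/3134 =2/1567 = 0.00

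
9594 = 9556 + 38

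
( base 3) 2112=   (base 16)44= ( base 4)1010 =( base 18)3E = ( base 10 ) 68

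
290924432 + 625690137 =916614569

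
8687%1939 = 931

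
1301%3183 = 1301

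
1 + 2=3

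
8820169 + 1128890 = 9949059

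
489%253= 236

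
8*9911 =79288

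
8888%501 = 371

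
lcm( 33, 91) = 3003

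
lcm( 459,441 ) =22491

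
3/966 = 1/322 = 0.00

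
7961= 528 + 7433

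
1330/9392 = 665/4696 = 0.14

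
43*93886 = 4037098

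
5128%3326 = 1802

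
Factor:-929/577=  -  577^ ( - 1)*929^1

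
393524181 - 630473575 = -236949394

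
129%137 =129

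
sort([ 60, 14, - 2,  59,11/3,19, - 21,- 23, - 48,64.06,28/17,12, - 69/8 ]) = [ - 48, - 23 , - 21, - 69/8,  -  2, 28/17, 11/3, 12,14,19, 59, 60, 64.06 ] 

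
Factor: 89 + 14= 103 = 103^1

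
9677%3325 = 3027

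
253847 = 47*5401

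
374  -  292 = 82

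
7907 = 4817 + 3090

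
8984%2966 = 86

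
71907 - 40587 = 31320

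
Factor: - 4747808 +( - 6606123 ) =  - 37^1*47^1*6529^1 = - 11353931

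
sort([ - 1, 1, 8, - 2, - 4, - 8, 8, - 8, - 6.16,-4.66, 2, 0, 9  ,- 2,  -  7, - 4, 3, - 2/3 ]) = [ - 8, - 8,  -  7, - 6.16 , - 4.66, - 4, - 4, - 2, - 2, - 1, - 2/3,0,1, 2, 3, 8, 8,  9 ] 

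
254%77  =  23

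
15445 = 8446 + 6999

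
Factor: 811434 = 2^1 *3^1*13^1*101^1*103^1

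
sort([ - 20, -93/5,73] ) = [- 20, - 93/5,73 ]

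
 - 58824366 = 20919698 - 79744064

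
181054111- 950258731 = -769204620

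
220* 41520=9134400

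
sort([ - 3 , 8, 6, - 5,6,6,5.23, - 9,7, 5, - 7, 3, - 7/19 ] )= [-9, - 7, - 5 ,-3, - 7/19,3, 5,5.23, 6, 6, 6 , 7,8 ]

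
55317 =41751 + 13566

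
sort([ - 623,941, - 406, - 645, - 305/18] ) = [  -  645, - 623, - 406, - 305/18,941]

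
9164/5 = 1832 + 4/5 = 1832.80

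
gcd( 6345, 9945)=45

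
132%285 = 132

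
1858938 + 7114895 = 8973833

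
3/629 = 3/629=   0.00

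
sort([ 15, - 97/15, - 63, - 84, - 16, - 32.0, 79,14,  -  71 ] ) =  [ - 84,- 71, - 63, - 32.0, - 16, - 97/15,14,15 , 79]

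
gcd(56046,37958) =2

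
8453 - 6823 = 1630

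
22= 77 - 55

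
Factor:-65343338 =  - 2^1*32671669^1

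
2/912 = 1/456= 0.00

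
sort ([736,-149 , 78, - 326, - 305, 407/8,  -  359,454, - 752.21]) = [-752.21,  -  359, - 326, - 305, - 149, 407/8,78, 454  ,  736]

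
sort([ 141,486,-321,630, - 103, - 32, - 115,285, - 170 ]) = [ - 321, - 170 , - 115, - 103, - 32,141, 285,486, 630 ] 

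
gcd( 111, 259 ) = 37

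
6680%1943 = 851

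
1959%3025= 1959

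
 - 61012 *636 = -38803632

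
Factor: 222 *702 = 2^2*3^4*13^1* 37^1 = 155844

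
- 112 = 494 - 606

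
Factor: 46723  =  46723^1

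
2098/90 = 1049/45 = 23.31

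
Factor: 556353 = 3^2 * 7^1*8831^1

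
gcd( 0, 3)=3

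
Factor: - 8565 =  - 3^1 * 5^1 * 571^1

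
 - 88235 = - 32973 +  - 55262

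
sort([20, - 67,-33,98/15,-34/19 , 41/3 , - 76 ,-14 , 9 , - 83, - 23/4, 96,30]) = [ - 83, - 76,-67, - 33  , - 14 ,  -  23/4, - 34/19, 98/15 , 9,41/3,20,  30,96] 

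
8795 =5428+3367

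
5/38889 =5/38889 = 0.00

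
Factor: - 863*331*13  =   - 13^1* 331^1 * 863^1 = -  3713489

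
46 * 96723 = 4449258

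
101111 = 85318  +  15793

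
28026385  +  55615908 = 83642293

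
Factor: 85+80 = 3^1*5^1*11^1 = 165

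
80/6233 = 80/6233  =  0.01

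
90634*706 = 63987604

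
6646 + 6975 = 13621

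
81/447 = 27/149 = 0.18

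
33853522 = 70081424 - 36227902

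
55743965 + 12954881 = 68698846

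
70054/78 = 35027/39= 898.13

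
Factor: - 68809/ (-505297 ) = 47^( - 1)*67^1 * 79^1 * 827^( - 1 ) = 5293/38869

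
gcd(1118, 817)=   43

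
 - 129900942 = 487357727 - 617258669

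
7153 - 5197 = 1956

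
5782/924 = 413/66 = 6.26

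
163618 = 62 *2639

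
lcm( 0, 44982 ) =0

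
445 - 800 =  - 355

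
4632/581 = 7 + 565/581 = 7.97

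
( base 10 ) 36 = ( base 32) 14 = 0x24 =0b100100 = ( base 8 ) 44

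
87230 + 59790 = 147020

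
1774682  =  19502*91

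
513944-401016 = 112928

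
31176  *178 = 5549328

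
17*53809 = 914753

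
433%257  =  176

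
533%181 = 171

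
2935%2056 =879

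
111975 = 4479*25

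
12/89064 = 1/7422 = 0.00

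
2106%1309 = 797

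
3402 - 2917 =485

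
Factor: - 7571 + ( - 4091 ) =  - 11662 = - 2^1* 7^3 * 17^1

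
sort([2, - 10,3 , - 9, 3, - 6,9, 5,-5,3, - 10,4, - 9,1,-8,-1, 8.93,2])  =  [-10, - 10, - 9, - 9, - 8, - 6, -5, - 1,1,2 , 2,3,3 , 3 , 4,5, 8.93,  9] 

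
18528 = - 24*(-772 ) 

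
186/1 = 186 = 186.00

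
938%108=74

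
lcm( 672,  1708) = 40992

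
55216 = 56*986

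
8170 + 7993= 16163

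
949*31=29419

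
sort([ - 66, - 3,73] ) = [-66,-3,73 ] 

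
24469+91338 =115807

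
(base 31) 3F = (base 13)84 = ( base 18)60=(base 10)108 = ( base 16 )6C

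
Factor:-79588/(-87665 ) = 2^2*5^( - 1)*89^( - 1)*101^1 = 404/445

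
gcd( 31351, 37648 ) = 1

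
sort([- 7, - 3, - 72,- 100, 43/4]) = [  -  100,-72,-7, - 3, 43/4]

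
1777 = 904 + 873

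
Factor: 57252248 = 2^3*79^1*157^1*577^1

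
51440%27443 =23997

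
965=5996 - 5031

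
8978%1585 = 1053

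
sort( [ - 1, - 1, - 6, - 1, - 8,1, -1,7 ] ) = [-8, -6,  -  1, - 1 ,-1,  -  1, 1,7]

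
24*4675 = 112200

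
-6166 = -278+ - 5888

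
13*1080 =14040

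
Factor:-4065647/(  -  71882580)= 2^(  -  2)*3^(-1 )*5^( - 1 )*7^( - 1 )*11^ ( - 1)*859^1*4733^1*15559^(  -  1 )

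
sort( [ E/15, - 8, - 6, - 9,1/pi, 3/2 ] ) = [- 9, - 8, - 6, E/15, 1/pi, 3/2 ] 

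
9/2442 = 3/814  =  0.00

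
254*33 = 8382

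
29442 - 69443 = -40001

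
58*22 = 1276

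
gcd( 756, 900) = 36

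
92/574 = 46/287 = 0.16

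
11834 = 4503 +7331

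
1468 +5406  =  6874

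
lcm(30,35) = 210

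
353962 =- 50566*( - 7)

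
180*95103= 17118540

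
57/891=19/297 = 0.06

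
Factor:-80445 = - 3^1*5^1*31^1* 173^1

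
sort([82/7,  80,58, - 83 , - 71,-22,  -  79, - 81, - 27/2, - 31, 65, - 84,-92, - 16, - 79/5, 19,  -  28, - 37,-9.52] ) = [-92, - 84, - 83, - 81,  -  79,  -  71,- 37 , - 31, - 28,- 22, - 16,-79/5,-27/2,-9.52, 82/7, 19, 58, 65 , 80]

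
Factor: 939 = 3^1*313^1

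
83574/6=13929 = 13929.00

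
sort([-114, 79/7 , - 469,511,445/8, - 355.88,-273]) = [  -  469, - 355.88 , - 273, - 114,79/7,445/8,511] 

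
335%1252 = 335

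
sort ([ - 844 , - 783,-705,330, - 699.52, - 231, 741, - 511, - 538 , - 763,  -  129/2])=[ - 844, - 783,- 763, - 705, - 699.52, - 538,-511, - 231, - 129/2,330,741 ] 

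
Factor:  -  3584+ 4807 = 1223^1 = 1223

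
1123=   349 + 774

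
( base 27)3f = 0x60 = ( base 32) 30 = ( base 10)96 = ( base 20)4g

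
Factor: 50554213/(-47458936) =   -  2^( - 3 )*7^(-1)*23^( - 1)*257^1*36847^(-1)*196709^1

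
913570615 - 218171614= 695399001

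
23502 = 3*7834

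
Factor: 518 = 2^1*7^1*37^1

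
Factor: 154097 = 154097^1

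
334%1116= 334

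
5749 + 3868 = 9617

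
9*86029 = 774261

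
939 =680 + 259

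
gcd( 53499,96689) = 1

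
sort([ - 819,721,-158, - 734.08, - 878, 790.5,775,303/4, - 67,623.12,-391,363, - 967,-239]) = [ - 967,-878, - 819 ,-734.08,-391, - 239, -158,-67, 303/4, 363, 623.12 , 721,  775, 790.5]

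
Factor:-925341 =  - 3^1 * 308447^1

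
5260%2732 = 2528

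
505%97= 20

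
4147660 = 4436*935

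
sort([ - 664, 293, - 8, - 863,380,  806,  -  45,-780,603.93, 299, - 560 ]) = [  -  863, - 780, - 664, - 560, - 45, -8, 293,299, 380,603.93, 806 ]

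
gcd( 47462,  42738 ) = 2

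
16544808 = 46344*357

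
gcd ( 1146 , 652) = 2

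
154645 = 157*985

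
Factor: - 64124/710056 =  - 41/454=- 2^( - 1 )*41^1*227^(  -  1)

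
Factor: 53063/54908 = 2^( - 2 ) * 7^(  -  1 )*37^( - 1)*47^1* 53^(-1)*1129^1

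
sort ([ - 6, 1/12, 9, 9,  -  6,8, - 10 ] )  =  [ - 10, - 6 , - 6, 1/12, 8,9,9 ]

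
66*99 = 6534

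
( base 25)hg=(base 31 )e7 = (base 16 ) 1b9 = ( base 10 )441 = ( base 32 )DP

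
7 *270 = 1890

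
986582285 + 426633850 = 1413216135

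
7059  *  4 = 28236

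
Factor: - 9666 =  - 2^1*3^3*179^1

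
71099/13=5469+ 2/13 = 5469.15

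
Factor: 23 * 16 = 2^4 * 23^1 = 368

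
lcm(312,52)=312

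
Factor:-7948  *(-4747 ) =37729156 =2^2*47^1*101^1*1987^1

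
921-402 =519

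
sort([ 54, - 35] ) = [  -  35, 54]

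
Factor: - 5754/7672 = - 2^(  -  2)*3^1 = - 3/4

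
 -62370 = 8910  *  ( -7) 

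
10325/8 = 10325/8 = 1290.62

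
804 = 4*201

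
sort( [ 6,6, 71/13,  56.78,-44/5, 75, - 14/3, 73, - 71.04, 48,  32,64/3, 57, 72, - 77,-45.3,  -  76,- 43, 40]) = [ - 77, - 76,-71.04, - 45.3, - 43, - 44/5, - 14/3,  71/13, 6,6, 64/3,  32, 40, 48, 56.78 , 57, 72,73, 75]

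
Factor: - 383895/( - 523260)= 2^( - 2 )*3^( - 2 )*17^ ( - 1 )*449^1 = 449/612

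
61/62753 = 61/62753 = 0.00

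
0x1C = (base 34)S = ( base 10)28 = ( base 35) s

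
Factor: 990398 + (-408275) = 3^1*61^1*3181^1 = 582123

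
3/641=3/641 = 0.00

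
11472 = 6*1912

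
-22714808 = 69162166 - 91876974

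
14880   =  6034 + 8846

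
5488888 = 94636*58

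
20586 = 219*94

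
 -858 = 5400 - 6258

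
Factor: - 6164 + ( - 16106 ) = -22270 = - 2^1*5^1*17^1*131^1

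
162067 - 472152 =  - 310085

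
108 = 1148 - 1040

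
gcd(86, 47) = 1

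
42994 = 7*6142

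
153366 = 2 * 76683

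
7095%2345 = 60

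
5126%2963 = 2163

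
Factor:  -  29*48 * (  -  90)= 2^5 * 3^3 * 5^1* 29^1 =125280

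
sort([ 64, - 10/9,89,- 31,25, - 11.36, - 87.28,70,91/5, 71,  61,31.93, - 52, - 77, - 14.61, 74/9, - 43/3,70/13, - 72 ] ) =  [ - 87.28, - 77, - 72, - 52 , - 31, - 14.61, - 43/3, - 11.36, - 10/9, 70/13, 74/9, 91/5,25,31.93,61,64,70,71,89 ] 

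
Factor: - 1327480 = - 2^3*5^1*7^1*11^1*431^1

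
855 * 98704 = 84391920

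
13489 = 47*287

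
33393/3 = 11131=11131.00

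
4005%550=155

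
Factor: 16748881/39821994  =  2^( - 1)*3^(-2)*239^1*70079^1*2212333^( - 1)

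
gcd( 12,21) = 3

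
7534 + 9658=17192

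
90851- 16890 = 73961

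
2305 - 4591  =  -2286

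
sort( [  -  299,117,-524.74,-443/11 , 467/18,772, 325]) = [ - 524.74, - 299,-443/11 , 467/18,117,325,772] 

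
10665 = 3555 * 3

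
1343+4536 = 5879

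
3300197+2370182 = 5670379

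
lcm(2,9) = 18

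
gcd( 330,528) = 66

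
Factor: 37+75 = 112=2^4*7^1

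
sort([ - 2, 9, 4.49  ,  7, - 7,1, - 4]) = [  -  7, - 4, - 2,1, 4.49, 7, 9]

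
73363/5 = 14672 + 3/5 = 14672.60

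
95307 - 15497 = 79810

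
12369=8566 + 3803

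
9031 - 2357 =6674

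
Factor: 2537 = 43^1*59^1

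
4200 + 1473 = 5673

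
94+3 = 97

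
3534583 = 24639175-21104592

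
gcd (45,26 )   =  1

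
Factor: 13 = 13^1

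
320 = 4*80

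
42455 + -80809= - 38354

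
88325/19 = 88325/19  =  4648.68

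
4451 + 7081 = 11532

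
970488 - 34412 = 936076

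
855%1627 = 855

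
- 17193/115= - 150 + 57/115 = - 149.50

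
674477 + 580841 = 1255318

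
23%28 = 23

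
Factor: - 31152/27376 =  - 33/29=- 3^1 * 11^1*29^(  -  1)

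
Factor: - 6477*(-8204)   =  2^2*3^1*7^1*17^1*127^1*293^1 = 53137308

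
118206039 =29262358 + 88943681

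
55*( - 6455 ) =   -  355025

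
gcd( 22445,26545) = 5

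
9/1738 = 9/1738 = 0.01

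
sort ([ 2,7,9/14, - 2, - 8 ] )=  [ - 8, - 2,9/14, 2,7 ]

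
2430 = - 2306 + 4736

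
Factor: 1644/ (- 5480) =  - 2^( - 1)*3^1*5^( - 1) = -  3/10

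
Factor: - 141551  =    -  141551^1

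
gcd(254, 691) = 1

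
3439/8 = 3439/8 = 429.88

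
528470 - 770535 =-242065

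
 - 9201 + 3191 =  - 6010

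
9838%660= 598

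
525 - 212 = 313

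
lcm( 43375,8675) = 43375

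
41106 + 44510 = 85616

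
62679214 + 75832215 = 138511429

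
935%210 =95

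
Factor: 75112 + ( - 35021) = 40091 = 47^1 * 853^1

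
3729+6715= 10444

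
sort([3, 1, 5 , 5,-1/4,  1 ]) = [ - 1/4 , 1,1, 3,5 , 5]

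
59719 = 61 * 979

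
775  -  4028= - 3253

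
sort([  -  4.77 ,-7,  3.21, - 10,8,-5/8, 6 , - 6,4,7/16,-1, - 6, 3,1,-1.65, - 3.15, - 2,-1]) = [ - 10,-7,-6,-6,- 4.77, -3.15, - 2, - 1.65 , - 1,-1,-5/8,7/16,1,3, 3.21,4,6,8 ]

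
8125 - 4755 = 3370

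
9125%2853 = 566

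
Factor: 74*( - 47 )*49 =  - 2^1*7^2*37^1*47^1 = -170422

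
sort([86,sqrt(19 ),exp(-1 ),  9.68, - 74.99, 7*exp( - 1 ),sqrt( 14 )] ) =[ - 74.99  ,  exp( - 1 ) , 7*exp( - 1),sqrt ( 14 ),sqrt( 19), 9.68 , 86]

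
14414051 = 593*24307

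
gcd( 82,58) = 2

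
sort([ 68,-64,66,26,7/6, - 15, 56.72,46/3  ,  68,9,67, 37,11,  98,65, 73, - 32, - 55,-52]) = [ - 64, - 55 ,-52, - 32, - 15, 7/6, 9,11,  46/3,26,37, 56.72,65,66,67, 68,  68,73,98 ]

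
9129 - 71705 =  - 62576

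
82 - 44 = 38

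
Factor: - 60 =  - 2^2 * 3^1*5^1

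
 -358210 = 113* (  -  3170)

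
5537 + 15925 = 21462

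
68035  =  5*13607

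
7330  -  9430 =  - 2100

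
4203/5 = 4203/5 = 840.60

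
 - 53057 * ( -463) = 24565391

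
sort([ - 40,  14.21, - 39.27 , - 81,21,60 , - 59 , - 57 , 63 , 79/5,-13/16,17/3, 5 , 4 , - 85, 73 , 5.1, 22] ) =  [- 85, - 81, -59, - 57,-40,-39.27 , - 13/16,  4,5 , 5.1 , 17/3, 14.21,79/5,21, 22,60, 63, 73 ]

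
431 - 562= - 131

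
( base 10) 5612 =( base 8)12754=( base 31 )5Q1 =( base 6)41552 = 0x15EC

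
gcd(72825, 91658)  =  1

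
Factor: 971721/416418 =323907/138806 = 2^ (  -  1)*3^1*101^1*1069^1*69403^(-1) 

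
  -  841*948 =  - 797268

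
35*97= 3395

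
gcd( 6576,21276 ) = 12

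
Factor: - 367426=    - 2^1*183713^1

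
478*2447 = 1169666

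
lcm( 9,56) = 504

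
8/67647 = 8/67647 = 0.00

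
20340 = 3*6780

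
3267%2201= 1066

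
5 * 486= 2430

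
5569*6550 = 36476950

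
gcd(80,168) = 8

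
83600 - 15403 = 68197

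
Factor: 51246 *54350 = 2^2*3^3*5^2*13^1*73^1*1087^1= 2785220100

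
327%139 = 49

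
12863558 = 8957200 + 3906358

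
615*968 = 595320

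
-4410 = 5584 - 9994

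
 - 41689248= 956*(  -  43608 ) 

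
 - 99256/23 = - 99256/23 = - 4315.48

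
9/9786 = 3/3262 = 0.00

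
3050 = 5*610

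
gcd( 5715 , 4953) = 381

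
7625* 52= 396500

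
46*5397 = 248262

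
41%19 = 3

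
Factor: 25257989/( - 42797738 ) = -2^( - 1 ) *17^(- 1 )*509^(-1 )*2473^ (-1)*25257989^1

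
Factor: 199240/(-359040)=-293/528  =  -2^(  -  4 )*3^( - 1 )*11^(  -  1 ) * 293^1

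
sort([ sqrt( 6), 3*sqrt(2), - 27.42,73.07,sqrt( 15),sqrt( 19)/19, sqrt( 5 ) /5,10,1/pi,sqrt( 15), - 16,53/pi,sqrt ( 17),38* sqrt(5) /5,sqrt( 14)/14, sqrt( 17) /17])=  [ - 27.42, - 16 , sqrt (19) /19, sqrt(17 )/17 , sqrt( 14) /14,1/pi,sqrt(5)/5, sqrt(6), sqrt(15 ),sqrt(15),sqrt(17),3*sqrt(2),10 , 53/pi, 38*sqrt( 5)/5,  73.07] 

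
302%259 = 43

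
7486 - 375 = 7111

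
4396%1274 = 574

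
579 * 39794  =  23040726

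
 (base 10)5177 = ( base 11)3987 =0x1439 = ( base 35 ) 47W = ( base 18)FHB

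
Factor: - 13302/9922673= - 2^1 * 3^2 * 739^1*1693^( - 1)*5861^(  -  1 )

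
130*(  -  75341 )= -9794330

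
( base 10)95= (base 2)1011111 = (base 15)65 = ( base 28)3B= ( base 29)38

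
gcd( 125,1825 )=25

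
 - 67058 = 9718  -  76776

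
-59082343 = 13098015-72180358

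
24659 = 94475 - 69816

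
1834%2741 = 1834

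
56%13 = 4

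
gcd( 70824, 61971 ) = 8853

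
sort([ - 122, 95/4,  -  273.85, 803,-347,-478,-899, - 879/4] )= [ - 899,-478,-347, - 273.85, - 879/4, - 122,95/4, 803]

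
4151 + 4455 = 8606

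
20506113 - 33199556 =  - 12693443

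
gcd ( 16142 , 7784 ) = 14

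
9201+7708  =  16909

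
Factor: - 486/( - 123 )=2^1*3^4 * 41^( - 1) =162/41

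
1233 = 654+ 579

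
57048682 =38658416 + 18390266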